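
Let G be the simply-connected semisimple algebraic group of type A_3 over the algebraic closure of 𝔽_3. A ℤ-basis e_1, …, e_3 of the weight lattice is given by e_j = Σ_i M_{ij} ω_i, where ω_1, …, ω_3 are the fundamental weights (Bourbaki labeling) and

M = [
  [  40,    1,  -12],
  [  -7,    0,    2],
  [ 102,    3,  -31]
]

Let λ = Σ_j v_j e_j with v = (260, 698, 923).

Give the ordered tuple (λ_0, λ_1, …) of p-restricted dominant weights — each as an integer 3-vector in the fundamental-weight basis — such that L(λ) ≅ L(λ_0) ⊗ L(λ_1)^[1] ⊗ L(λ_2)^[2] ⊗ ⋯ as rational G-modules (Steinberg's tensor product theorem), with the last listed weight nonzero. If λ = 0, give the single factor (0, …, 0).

ω-coordinates c = M·v, v = (260, 698, 923):
  c_1 = 40*260 + 1*698 + -12*923 = 22
  c_2 = -7*260 + 0*698 + 2*923 = 26
  c_3 = 102*260 + 3*698 + -31*923 = 1
p = 3; digits c_i = Σ_j d_{ij}·3^j, 0 ≤ d_{ij} < 3:
  c_1 = 22 = 1·3^0 + 1·3^1 + 2·3^2
  c_2 = 26 = 2·3^0 + 2·3^1 + 2·3^2
  c_3 = 1 = 1·3^0
λ_0 = (1, 2, 1)
λ_1 = (1, 2, 0)
λ_2 = (2, 2, 0)

((1, 2, 1), (1, 2, 0), (2, 2, 0))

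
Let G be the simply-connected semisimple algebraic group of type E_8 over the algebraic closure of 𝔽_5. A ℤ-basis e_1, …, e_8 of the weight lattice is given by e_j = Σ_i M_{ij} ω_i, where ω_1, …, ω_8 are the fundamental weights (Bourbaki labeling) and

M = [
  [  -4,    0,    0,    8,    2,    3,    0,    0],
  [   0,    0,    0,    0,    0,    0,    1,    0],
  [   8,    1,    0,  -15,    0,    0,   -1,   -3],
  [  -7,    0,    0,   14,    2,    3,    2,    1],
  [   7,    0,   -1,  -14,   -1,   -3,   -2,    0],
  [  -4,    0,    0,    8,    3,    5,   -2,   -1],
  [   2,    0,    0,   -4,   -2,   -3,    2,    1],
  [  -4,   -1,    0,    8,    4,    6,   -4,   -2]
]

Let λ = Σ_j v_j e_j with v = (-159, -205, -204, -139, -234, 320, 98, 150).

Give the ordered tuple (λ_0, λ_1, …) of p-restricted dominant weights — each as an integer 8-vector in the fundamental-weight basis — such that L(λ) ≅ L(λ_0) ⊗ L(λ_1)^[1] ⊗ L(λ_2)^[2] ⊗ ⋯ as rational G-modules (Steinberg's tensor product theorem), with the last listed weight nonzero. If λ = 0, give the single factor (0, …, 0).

((1, 3, 0, 0, 0, 1, 2, 1), (3, 4, 2, 1, 3, 0, 3, 4), (0, 3, 2, 0, 4, 3, 3, 0))

ω-coordinates c = M·v, v = (-159, -205, -204, -139, -234, 320, 98, 150):
  c_1 = (-4)·(-159) + (0)·(-205) + (0)·(-204) + (8)·(-139) + (2)·(-234) + 3·320 + 0·98 + 0·150 = 16
  c_2 = (0)·(-159) + (0)·(-205) + (0)·(-204) + (0)·(-139) + (0)·(-234) + 0·320 + 1·98 + 0·150 = 98
  c_3 = (8)·(-159) + (1)·(-205) + (0)·(-204) + (-15)·(-139) + (0)·(-234) + 0·320 + (-1)·(98) + (-3)·(150) = 60
  c_4 = (-7)·(-159) + (0)·(-205) + (0)·(-204) + (14)·(-139) + (2)·(-234) + 3·320 + 2·98 + 1·150 = 5
  c_5 = (7)·(-159) + (0)·(-205) + (-1)·(-204) + (-14)·(-139) + (-1)·(-234) + (-3)·(320) + (-2)·(98) + 0·150 = 115
  c_6 = (-4)·(-159) + (0)·(-205) + (0)·(-204) + (8)·(-139) + (3)·(-234) + 5·320 + (-2)·(98) + (-1)·(150) = 76
  c_7 = (2)·(-159) + (0)·(-205) + (0)·(-204) + (-4)·(-139) + (-2)·(-234) + (-3)·(320) + 2·98 + 1·150 = 92
  c_8 = (-4)·(-159) + (-1)·(-205) + (0)·(-204) + (8)·(-139) + (4)·(-234) + 6·320 + (-4)·(98) + (-2)·(150) = 21
Base-5 expansion of each c_i:
  c_1 = 16 = 1·5^0 + 3·5^1
  c_2 = 98 = 3·5^0 + 4·5^1 + 3·5^2
  c_3 = 60 = 0·5^0 + 2·5^1 + 2·5^2
  c_4 = 5 = 0·5^0 + 1·5^1
  c_5 = 115 = 0·5^0 + 3·5^1 + 4·5^2
  c_6 = 76 = 1·5^0 + 0·5^1 + 3·5^2
  c_7 = 92 = 2·5^0 + 3·5^1 + 3·5^2
  c_8 = 21 = 1·5^0 + 4·5^1
Factor λ_0 = (1, 3, 0, 0, 0, 1, 2, 1)
Factor λ_1 = (3, 4, 2, 1, 3, 0, 3, 4)
Factor λ_2 = (0, 3, 2, 0, 4, 3, 3, 0)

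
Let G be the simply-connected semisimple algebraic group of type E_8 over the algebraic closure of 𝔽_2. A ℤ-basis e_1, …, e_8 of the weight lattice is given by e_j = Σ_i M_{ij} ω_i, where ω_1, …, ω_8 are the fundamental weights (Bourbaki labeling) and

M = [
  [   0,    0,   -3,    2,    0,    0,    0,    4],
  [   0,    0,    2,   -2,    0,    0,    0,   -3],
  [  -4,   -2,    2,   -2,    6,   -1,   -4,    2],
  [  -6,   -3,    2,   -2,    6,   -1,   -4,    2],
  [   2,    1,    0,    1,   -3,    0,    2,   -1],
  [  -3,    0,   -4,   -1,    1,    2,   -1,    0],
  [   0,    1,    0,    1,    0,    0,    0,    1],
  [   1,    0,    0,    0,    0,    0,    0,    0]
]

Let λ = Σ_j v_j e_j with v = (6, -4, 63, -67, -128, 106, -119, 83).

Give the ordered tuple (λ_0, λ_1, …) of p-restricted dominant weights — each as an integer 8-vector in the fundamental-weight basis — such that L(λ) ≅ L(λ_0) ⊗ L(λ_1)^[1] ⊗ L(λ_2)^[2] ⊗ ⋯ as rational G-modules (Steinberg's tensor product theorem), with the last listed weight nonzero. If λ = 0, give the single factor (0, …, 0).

((1, 1, 0, 0, 0, 0, 0, 0), (0, 1, 0, 0, 0, 0, 0, 1), (0, 0, 1, 1, 1, 0, 1, 1), (1, 1, 1, 0, 0, 0, 1, 0))

Change of basis e → ω: c = M·v where v = (6, -4, 63, -67, -128, 106, -119, 83):
  c_1 = (0)·(6) + (0)·(-4) + (-3)·(63) + (2)·(-67) + (0)·(-128) + (0)·(106) + (0)·(-119) + (4)·(83) = 9
  c_2 = (0)·(6) + (0)·(-4) + (2)·(63) + (-2)·(-67) + (0)·(-128) + (0)·(106) + (0)·(-119) + (-3)·(83) = 11
  c_3 = (-4)·(6) + (-2)·(-4) + (2)·(63) + (-2)·(-67) + (6)·(-128) + (-1)·(106) + (-4)·(-119) + (2)·(83) = 12
  c_4 = (-6)·(6) + (-3)·(-4) + (2)·(63) + (-2)·(-67) + (6)·(-128) + (-1)·(106) + (-4)·(-119) + (2)·(83) = 4
  c_5 = (2)·(6) + (1)·(-4) + (0)·(63) + (1)·(-67) + (-3)·(-128) + (0)·(106) + (2)·(-119) + (-1)·(83) = 4
  c_6 = (-3)·(6) + (0)·(-4) + (-4)·(63) + (-1)·(-67) + (1)·(-128) + (2)·(106) + (-1)·(-119) + (0)·(83) = 0
  c_7 = (0)·(6) + (1)·(-4) + (0)·(63) + (1)·(-67) + (0)·(-128) + (0)·(106) + (0)·(-119) + (1)·(83) = 12
  c_8 = (1)·(6) + (0)·(-4) + (0)·(63) + (0)·(-67) + (0)·(-128) + (0)·(106) + (0)·(-119) + (0)·(83) = 6
p = 2; digits c_i = Σ_j d_{ij}·2^j, 0 ≤ d_{ij} < 2:
  c_1 = 9 = 1·2^0 + 0·2^1 + 0·2^2 + 1·2^3
  c_2 = 11 = 1·2^0 + 1·2^1 + 0·2^2 + 1·2^3
  c_3 = 12 = 0·2^0 + 0·2^1 + 1·2^2 + 1·2^3
  c_4 = 4 = 0·2^0 + 0·2^1 + 1·2^2
  c_5 = 4 = 0·2^0 + 0·2^1 + 1·2^2
  c_6 = 0
  c_7 = 12 = 0·2^0 + 0·2^1 + 1·2^2 + 1·2^3
  c_8 = 6 = 0·2^0 + 1·2^1 + 1·2^2
p-restricted factor λ_0 = (1, 1, 0, 0, 0, 0, 0, 0)
p-restricted factor λ_1 = (0, 1, 0, 0, 0, 0, 0, 1)
p-restricted factor λ_2 = (0, 0, 1, 1, 1, 0, 1, 1)
p-restricted factor λ_3 = (1, 1, 1, 0, 0, 0, 1, 0)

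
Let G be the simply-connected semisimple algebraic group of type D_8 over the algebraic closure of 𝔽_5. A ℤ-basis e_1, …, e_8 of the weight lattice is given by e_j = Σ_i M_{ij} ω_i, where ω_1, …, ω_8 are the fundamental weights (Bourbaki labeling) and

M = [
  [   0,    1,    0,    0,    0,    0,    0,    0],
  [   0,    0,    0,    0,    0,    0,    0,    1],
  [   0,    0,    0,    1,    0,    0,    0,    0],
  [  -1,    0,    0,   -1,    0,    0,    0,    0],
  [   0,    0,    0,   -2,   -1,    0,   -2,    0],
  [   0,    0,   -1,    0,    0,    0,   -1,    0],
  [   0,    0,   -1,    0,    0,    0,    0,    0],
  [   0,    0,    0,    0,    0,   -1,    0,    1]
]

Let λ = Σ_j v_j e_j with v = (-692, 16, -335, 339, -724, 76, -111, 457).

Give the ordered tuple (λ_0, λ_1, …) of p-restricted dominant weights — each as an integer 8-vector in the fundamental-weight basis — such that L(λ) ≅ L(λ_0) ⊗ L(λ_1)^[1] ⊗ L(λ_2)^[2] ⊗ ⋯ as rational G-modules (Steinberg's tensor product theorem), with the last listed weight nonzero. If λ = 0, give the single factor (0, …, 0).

((1, 2, 4, 3, 3, 1, 0, 1), (3, 1, 2, 0, 3, 4, 2, 1), (0, 3, 3, 4, 0, 2, 3, 0), (0, 3, 2, 2, 2, 3, 2, 3))

Converting to the ω-basis (c_i = row i of M dotted with v = (-692, 16, -335, 339, -724, 76, -111, 457)):
  c_1 = 0*-692 + 1*16 + 0*-335 + 0*339 + 0*-724 + 0*76 + 0*-111 + 0*457 = 16
  c_2 = 0*-692 + 0*16 + 0*-335 + 0*339 + 0*-724 + 0*76 + 0*-111 + 1*457 = 457
  c_3 = 0*-692 + 0*16 + 0*-335 + 1*339 + 0*-724 + 0*76 + 0*-111 + 0*457 = 339
  c_4 = -1*-692 + 0*16 + 0*-335 + -1*339 + 0*-724 + 0*76 + 0*-111 + 0*457 = 353
  c_5 = 0*-692 + 0*16 + 0*-335 + -2*339 + -1*-724 + 0*76 + -2*-111 + 0*457 = 268
  c_6 = 0*-692 + 0*16 + -1*-335 + 0*339 + 0*-724 + 0*76 + -1*-111 + 0*457 = 446
  c_7 = 0*-692 + 0*16 + -1*-335 + 0*339 + 0*-724 + 0*76 + 0*-111 + 0*457 = 335
  c_8 = 0*-692 + 0*16 + 0*-335 + 0*339 + 0*-724 + -1*76 + 0*-111 + 1*457 = 381
Writing each c_i in base p = 5:
  c_1 = 16 = 1·5^0 + 3·5^1
  c_2 = 457 = 2·5^0 + 1·5^1 + 3·5^2 + 3·5^3
  c_3 = 339 = 4·5^0 + 2·5^1 + 3·5^2 + 2·5^3
  c_4 = 353 = 3·5^0 + 0·5^1 + 4·5^2 + 2·5^3
  c_5 = 268 = 3·5^0 + 3·5^1 + 0·5^2 + 2·5^3
  c_6 = 446 = 1·5^0 + 4·5^1 + 2·5^2 + 3·5^3
  c_7 = 335 = 0·5^0 + 2·5^1 + 3·5^2 + 2·5^3
  c_8 = 381 = 1·5^0 + 1·5^1 + 0·5^2 + 3·5^3
λ_0 = (1, 2, 4, 3, 3, 1, 0, 1)
λ_1 = (3, 1, 2, 0, 3, 4, 2, 1)
λ_2 = (0, 3, 3, 4, 0, 2, 3, 0)
λ_3 = (0, 3, 2, 2, 2, 3, 2, 3)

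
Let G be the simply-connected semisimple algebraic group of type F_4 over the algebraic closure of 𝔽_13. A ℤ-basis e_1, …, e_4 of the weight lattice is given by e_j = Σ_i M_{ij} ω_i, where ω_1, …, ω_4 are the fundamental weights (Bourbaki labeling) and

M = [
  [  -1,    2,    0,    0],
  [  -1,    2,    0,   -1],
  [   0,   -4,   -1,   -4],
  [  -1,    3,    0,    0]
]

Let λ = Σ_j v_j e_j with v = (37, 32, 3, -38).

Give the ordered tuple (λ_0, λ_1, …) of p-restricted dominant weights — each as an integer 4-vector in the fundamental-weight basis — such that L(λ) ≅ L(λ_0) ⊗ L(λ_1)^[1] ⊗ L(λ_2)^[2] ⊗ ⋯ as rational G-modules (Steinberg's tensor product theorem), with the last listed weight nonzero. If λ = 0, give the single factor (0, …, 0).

((1, 0, 8, 7), (2, 5, 1, 4))

Change of basis e → ω: c = M·v where v = (37, 32, 3, -38):
  c_1 = (-1)·(37) + 2·32 + 0·3 + (0)·(-38) = 27
  c_2 = (-1)·(37) + 2·32 + 0·3 + (-1)·(-38) = 65
  c_3 = 0·37 + (-4)·(32) + (-1)·(3) + (-4)·(-38) = 21
  c_4 = (-1)·(37) + 3·32 + 0·3 + (0)·(-38) = 59
Expand coordinatewise in base 13:
  c_1 = 27 = 1·13^0 + 2·13^1
  c_2 = 65 = 0·13^0 + 5·13^1
  c_3 = 21 = 8·13^0 + 1·13^1
  c_4 = 59 = 7·13^0 + 4·13^1
λ_0 = (1, 0, 8, 7)
λ_1 = (2, 5, 1, 4)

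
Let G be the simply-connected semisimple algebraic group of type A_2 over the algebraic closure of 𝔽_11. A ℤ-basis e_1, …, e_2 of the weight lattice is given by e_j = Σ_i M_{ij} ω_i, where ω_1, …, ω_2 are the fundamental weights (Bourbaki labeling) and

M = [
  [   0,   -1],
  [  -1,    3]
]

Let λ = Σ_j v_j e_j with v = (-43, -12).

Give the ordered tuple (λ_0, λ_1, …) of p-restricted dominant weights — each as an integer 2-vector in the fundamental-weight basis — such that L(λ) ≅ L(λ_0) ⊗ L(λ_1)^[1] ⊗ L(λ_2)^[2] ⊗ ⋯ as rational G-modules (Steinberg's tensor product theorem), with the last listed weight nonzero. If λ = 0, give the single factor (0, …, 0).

((1, 7), (1, 0))

Converting to the ω-basis (c_i = row i of M dotted with v = (-43, -12)):
  c_1 = (0)·(-43) + (-1)·(-12) = 12
  c_2 = (-1)·(-43) + (3)·(-12) = 7
p = 11; digits c_i = Σ_j d_{ij}·11^j, 0 ≤ d_{ij} < 11:
  c_1 = 12 = 1·11^0 + 1·11^1
  c_2 = 7 = 7·11^0
p-restricted factor λ_0 = (1, 7)
p-restricted factor λ_1 = (1, 0)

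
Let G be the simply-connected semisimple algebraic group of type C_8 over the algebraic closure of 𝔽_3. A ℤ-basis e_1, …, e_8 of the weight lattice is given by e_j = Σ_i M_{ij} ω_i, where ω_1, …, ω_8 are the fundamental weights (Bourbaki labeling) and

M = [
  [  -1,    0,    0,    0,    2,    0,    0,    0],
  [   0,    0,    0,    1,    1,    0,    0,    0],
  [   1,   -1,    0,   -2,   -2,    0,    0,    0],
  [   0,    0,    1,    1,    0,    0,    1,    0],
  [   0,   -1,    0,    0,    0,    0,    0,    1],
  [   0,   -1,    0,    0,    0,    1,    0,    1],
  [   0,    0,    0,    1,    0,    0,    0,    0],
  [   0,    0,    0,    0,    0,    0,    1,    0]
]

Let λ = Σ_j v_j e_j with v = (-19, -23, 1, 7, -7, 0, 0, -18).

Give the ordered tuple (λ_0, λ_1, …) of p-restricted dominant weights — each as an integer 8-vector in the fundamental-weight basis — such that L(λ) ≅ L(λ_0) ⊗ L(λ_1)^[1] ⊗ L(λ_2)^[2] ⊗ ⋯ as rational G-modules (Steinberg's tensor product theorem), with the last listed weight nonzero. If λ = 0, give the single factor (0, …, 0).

((2, 0, 1, 2, 2, 2, 1, 0), (1, 0, 1, 2, 1, 1, 2, 0))

ω-coordinates c = M·v, v = (-19, -23, 1, 7, -7, 0, 0, -18):
  c_1 = (-1)·(-19) + (0)·(-23) + (0)·(1) + (0)·(7) + (2)·(-7) + (0)·(0) + (0)·(0) + (0)·(-18) = 5
  c_2 = (0)·(-19) + (0)·(-23) + (0)·(1) + (1)·(7) + (1)·(-7) + (0)·(0) + (0)·(0) + (0)·(-18) = 0
  c_3 = (1)·(-19) + (-1)·(-23) + (0)·(1) + (-2)·(7) + (-2)·(-7) + (0)·(0) + (0)·(0) + (0)·(-18) = 4
  c_4 = (0)·(-19) + (0)·(-23) + (1)·(1) + (1)·(7) + (0)·(-7) + (0)·(0) + (1)·(0) + (0)·(-18) = 8
  c_5 = (0)·(-19) + (-1)·(-23) + (0)·(1) + (0)·(7) + (0)·(-7) + (0)·(0) + (0)·(0) + (1)·(-18) = 5
  c_6 = (0)·(-19) + (-1)·(-23) + (0)·(1) + (0)·(7) + (0)·(-7) + (1)·(0) + (0)·(0) + (1)·(-18) = 5
  c_7 = (0)·(-19) + (0)·(-23) + (0)·(1) + (1)·(7) + (0)·(-7) + (0)·(0) + (0)·(0) + (0)·(-18) = 7
  c_8 = (0)·(-19) + (0)·(-23) + (0)·(1) + (0)·(7) + (0)·(-7) + (0)·(0) + (1)·(0) + (0)·(-18) = 0
Expand coordinatewise in base 3:
  c_1 = 5 = 2·3^0 + 1·3^1
  c_2 = 0
  c_3 = 4 = 1·3^0 + 1·3^1
  c_4 = 8 = 2·3^0 + 2·3^1
  c_5 = 5 = 2·3^0 + 1·3^1
  c_6 = 5 = 2·3^0 + 1·3^1
  c_7 = 7 = 1·3^0 + 2·3^1
  c_8 = 0
p-restricted factor λ_0 = (2, 0, 1, 2, 2, 2, 1, 0)
p-restricted factor λ_1 = (1, 0, 1, 2, 1, 1, 2, 0)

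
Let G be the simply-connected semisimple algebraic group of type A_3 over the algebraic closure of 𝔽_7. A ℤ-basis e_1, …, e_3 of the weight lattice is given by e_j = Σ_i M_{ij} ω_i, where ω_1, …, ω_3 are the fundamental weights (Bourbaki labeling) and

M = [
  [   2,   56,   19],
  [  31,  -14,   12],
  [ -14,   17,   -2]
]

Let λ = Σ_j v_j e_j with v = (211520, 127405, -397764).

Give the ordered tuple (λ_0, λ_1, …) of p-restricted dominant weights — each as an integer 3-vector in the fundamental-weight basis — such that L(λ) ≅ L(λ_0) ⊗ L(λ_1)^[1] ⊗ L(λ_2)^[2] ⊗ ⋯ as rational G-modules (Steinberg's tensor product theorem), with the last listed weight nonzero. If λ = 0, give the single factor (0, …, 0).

ω-coordinates c = M·v, v = (211520, 127405, -397764):
  c_1 = 2·211520 + 56·127405 + (19)·(-397764) = 204
  c_2 = 31·211520 + (-14)·(127405) + (12)·(-397764) = 282
  c_3 = (-14)·(211520) + 17·127405 + (-2)·(-397764) = 133
Base-7 expansion of each c_i:
  c_1 = 204 = 1·7^0 + 1·7^1 + 4·7^2
  c_2 = 282 = 2·7^0 + 5·7^1 + 5·7^2
  c_3 = 133 = 0·7^0 + 5·7^1 + 2·7^2
λ_0 = (1, 2, 0)
λ_1 = (1, 5, 5)
λ_2 = (4, 5, 2)

((1, 2, 0), (1, 5, 5), (4, 5, 2))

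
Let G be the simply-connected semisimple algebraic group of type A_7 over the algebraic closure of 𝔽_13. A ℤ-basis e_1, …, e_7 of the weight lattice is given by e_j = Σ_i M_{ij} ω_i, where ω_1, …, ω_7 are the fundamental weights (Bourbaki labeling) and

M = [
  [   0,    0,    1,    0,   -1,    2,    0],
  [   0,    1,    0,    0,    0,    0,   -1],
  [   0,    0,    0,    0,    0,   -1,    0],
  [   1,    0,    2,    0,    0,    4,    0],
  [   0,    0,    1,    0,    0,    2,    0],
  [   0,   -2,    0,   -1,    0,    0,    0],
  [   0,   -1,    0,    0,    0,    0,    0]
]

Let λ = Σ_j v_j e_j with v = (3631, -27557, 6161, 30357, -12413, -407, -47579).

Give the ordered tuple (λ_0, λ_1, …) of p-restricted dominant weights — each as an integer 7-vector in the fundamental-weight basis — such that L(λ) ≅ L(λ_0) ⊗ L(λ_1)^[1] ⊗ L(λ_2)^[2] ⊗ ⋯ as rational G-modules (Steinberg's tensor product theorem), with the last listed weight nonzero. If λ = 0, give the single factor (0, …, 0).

Compute c_i = Σ_j M_{ij} v_j with v = (3631, -27557, 6161, 30357, -12413, -407, -47579):
  c_1 = (0)·(3631) + (0)·(-27557) + (1)·(6161) + (0)·(30357) + (-1)·(-12413) + (2)·(-407) + (0)·(-47579) = 17760
  c_2 = (0)·(3631) + (1)·(-27557) + (0)·(6161) + (0)·(30357) + (0)·(-12413) + (0)·(-407) + (-1)·(-47579) = 20022
  c_3 = (0)·(3631) + (0)·(-27557) + (0)·(6161) + (0)·(30357) + (0)·(-12413) + (-1)·(-407) + (0)·(-47579) = 407
  c_4 = (1)·(3631) + (0)·(-27557) + (2)·(6161) + (0)·(30357) + (0)·(-12413) + (4)·(-407) + (0)·(-47579) = 14325
  c_5 = (0)·(3631) + (0)·(-27557) + (1)·(6161) + (0)·(30357) + (0)·(-12413) + (2)·(-407) + (0)·(-47579) = 5347
  c_6 = (0)·(3631) + (-2)·(-27557) + (0)·(6161) + (-1)·(30357) + (0)·(-12413) + (0)·(-407) + (0)·(-47579) = 24757
  c_7 = (0)·(3631) + (-1)·(-27557) + (0)·(6161) + (0)·(30357) + (0)·(-12413) + (0)·(-407) + (0)·(-47579) = 27557
Writing each c_i in base p = 13:
  c_1 = 17760 = 2·13^0 + 1·13^1 + 1·13^2 + 8·13^3
  c_2 = 20022 = 2·13^0 + 6·13^1 + 1·13^2 + 9·13^3
  c_3 = 407 = 4·13^0 + 5·13^1 + 2·13^2
  c_4 = 14325 = 12·13^0 + 9·13^1 + 6·13^2 + 6·13^3
  c_5 = 5347 = 4·13^0 + 8·13^1 + 5·13^2 + 2·13^3
  c_6 = 24757 = 5·13^0 + 6·13^1 + 3·13^2 + 11·13^3
  c_7 = 27557 = 10·13^0 + 0·13^1 + 7·13^2 + 12·13^3
λ_0 = (2, 2, 4, 12, 4, 5, 10)
λ_1 = (1, 6, 5, 9, 8, 6, 0)
λ_2 = (1, 1, 2, 6, 5, 3, 7)
λ_3 = (8, 9, 0, 6, 2, 11, 12)

((2, 2, 4, 12, 4, 5, 10), (1, 6, 5, 9, 8, 6, 0), (1, 1, 2, 6, 5, 3, 7), (8, 9, 0, 6, 2, 11, 12))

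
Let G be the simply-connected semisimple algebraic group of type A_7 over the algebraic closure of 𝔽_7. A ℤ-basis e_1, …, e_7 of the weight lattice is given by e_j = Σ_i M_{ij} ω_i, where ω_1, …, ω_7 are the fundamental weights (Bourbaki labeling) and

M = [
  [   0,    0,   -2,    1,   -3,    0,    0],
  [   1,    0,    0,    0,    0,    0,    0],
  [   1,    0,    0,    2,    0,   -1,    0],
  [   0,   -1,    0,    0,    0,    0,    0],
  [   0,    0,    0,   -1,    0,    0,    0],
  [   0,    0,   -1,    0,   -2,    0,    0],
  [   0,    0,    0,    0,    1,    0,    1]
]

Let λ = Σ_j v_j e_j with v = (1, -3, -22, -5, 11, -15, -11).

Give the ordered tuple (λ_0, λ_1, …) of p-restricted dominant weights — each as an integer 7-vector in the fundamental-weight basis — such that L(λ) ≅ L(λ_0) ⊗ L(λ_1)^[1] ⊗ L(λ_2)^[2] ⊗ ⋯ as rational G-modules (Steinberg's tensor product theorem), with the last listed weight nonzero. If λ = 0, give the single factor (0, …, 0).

ω-coordinates c = M·v, v = (1, -3, -22, -5, 11, -15, -11):
  c_1 = 0*1 + 0*-3 + -2*-22 + 1*-5 + -3*11 + 0*-15 + 0*-11 = 6
  c_2 = 1*1 + 0*-3 + 0*-22 + 0*-5 + 0*11 + 0*-15 + 0*-11 = 1
  c_3 = 1*1 + 0*-3 + 0*-22 + 2*-5 + 0*11 + -1*-15 + 0*-11 = 6
  c_4 = 0*1 + -1*-3 + 0*-22 + 0*-5 + 0*11 + 0*-15 + 0*-11 = 3
  c_5 = 0*1 + 0*-3 + 0*-22 + -1*-5 + 0*11 + 0*-15 + 0*-11 = 5
  c_6 = 0*1 + 0*-3 + -1*-22 + 0*-5 + -2*11 + 0*-15 + 0*-11 = 0
  c_7 = 0*1 + 0*-3 + 0*-22 + 0*-5 + 1*11 + 0*-15 + 1*-11 = 0
p = 7; digits c_i = Σ_j d_{ij}·7^j, 0 ≤ d_{ij} < 7:
  c_1 = 6 = 6·7^0
  c_2 = 1 = 1·7^0
  c_3 = 6 = 6·7^0
  c_4 = 3 = 3·7^0
  c_5 = 5 = 5·7^0
  c_6 = 0
  c_7 = 0
p-restricted factor λ_0 = (6, 1, 6, 3, 5, 0, 0)

((6, 1, 6, 3, 5, 0, 0),)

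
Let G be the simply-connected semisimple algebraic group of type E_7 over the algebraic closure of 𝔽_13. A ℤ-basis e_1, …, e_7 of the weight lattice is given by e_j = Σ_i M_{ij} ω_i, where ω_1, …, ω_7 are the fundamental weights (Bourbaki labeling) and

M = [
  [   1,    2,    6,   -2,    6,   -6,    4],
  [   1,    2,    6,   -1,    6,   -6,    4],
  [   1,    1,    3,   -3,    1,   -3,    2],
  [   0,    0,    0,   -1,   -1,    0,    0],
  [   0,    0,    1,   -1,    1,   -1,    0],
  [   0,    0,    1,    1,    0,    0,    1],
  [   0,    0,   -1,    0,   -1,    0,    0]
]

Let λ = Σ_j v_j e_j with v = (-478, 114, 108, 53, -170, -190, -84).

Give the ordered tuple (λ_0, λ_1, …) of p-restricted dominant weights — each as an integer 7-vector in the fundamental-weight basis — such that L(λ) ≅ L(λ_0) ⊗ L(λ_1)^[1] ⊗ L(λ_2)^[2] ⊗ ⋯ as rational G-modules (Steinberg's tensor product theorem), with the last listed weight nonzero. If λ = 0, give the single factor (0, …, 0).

((11, 12, 7, 0, 10, 12, 10), (5, 9, 2, 9, 5, 5, 4))

ω-coordinates c = M·v, v = (-478, 114, 108, 53, -170, -190, -84):
  c_1 = 1*-478 + 2*114 + 6*108 + -2*53 + 6*-170 + -6*-190 + 4*-84 = 76
  c_2 = 1*-478 + 2*114 + 6*108 + -1*53 + 6*-170 + -6*-190 + 4*-84 = 129
  c_3 = 1*-478 + 1*114 + 3*108 + -3*53 + 1*-170 + -3*-190 + 2*-84 = 33
  c_4 = 0*-478 + 0*114 + 0*108 + -1*53 + -1*-170 + 0*-190 + 0*-84 = 117
  c_5 = 0*-478 + 0*114 + 1*108 + -1*53 + 1*-170 + -1*-190 + 0*-84 = 75
  c_6 = 0*-478 + 0*114 + 1*108 + 1*53 + 0*-170 + 0*-190 + 1*-84 = 77
  c_7 = 0*-478 + 0*114 + -1*108 + 0*53 + -1*-170 + 0*-190 + 0*-84 = 62
Base-13 expansion of each c_i:
  c_1 = 76 = 11·13^0 + 5·13^1
  c_2 = 129 = 12·13^0 + 9·13^1
  c_3 = 33 = 7·13^0 + 2·13^1
  c_4 = 117 = 0·13^0 + 9·13^1
  c_5 = 75 = 10·13^0 + 5·13^1
  c_6 = 77 = 12·13^0 + 5·13^1
  c_7 = 62 = 10·13^0 + 4·13^1
λ_0 = (11, 12, 7, 0, 10, 12, 10)
λ_1 = (5, 9, 2, 9, 5, 5, 4)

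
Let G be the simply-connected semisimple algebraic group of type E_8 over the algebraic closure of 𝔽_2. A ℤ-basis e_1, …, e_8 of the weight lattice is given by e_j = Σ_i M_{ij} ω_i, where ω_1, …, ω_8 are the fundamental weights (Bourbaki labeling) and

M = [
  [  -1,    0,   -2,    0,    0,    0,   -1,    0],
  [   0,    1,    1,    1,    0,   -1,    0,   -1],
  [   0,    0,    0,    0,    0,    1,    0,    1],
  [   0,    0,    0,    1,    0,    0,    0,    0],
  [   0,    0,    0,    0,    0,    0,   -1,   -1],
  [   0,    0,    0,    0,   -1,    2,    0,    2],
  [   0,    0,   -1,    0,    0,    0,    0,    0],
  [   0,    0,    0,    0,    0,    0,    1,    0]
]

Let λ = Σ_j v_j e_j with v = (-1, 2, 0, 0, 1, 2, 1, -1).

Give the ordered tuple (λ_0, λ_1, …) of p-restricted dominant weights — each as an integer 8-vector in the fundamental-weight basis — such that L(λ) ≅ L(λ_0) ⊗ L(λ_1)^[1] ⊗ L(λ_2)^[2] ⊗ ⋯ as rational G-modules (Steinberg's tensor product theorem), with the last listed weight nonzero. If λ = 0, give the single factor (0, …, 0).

Change of basis e → ω: c = M·v where v = (-1, 2, 0, 0, 1, 2, 1, -1):
  c_1 = (-1)·(-1) + 0·2 + (-2)·(0) + 0·0 + 0·1 + 0·2 + (-1)·(1) + (0)·(-1) = 0
  c_2 = (0)·(-1) + 1·2 + 1·0 + 1·0 + 0·1 + (-1)·(2) + 0·1 + (-1)·(-1) = 1
  c_3 = (0)·(-1) + 0·2 + 0·0 + 0·0 + 0·1 + 1·2 + 0·1 + (1)·(-1) = 1
  c_4 = (0)·(-1) + 0·2 + 0·0 + 1·0 + 0·1 + 0·2 + 0·1 + (0)·(-1) = 0
  c_5 = (0)·(-1) + 0·2 + 0·0 + 0·0 + 0·1 + 0·2 + (-1)·(1) + (-1)·(-1) = 0
  c_6 = (0)·(-1) + 0·2 + 0·0 + 0·0 + (-1)·(1) + 2·2 + 0·1 + (2)·(-1) = 1
  c_7 = (0)·(-1) + 0·2 + (-1)·(0) + 0·0 + 0·1 + 0·2 + 0·1 + (0)·(-1) = 0
  c_8 = (0)·(-1) + 0·2 + 0·0 + 0·0 + 0·1 + 0·2 + 1·1 + (0)·(-1) = 1
p = 2; digits c_i = Σ_j d_{ij}·2^j, 0 ≤ d_{ij} < 2:
  c_1 = 0
  c_2 = 1 = 1·2^0
  c_3 = 1 = 1·2^0
  c_4 = 0
  c_5 = 0
  c_6 = 1 = 1·2^0
  c_7 = 0
  c_8 = 1 = 1·2^0
λ_0 = (0, 1, 1, 0, 0, 1, 0, 1)

((0, 1, 1, 0, 0, 1, 0, 1),)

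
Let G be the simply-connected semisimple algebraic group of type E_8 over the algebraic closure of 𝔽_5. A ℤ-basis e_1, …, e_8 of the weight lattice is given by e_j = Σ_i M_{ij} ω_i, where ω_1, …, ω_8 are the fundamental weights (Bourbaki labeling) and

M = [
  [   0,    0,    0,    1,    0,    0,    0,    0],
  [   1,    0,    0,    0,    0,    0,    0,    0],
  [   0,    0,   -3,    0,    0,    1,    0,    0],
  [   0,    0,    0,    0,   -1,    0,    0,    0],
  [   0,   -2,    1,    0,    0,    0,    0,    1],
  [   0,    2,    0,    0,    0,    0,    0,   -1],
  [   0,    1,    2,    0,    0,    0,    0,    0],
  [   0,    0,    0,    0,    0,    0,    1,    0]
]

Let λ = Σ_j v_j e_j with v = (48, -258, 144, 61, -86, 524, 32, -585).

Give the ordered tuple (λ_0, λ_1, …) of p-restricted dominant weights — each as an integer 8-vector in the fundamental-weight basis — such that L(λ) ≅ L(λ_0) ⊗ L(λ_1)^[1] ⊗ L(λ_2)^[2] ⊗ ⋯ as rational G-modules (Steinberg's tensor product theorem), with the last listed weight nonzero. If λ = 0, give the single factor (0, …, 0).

((1, 3, 2, 1, 0, 4, 0, 2), (2, 4, 3, 2, 0, 3, 1, 1), (2, 1, 3, 3, 3, 2, 1, 1))

In the fundamental-weight basis, λ has coordinates c = M·v (v = (48, -258, 144, 61, -86, 524, 32, -585)):
  c_1 = 0·48 + (0)·(-258) + 0·144 + 1·61 + (0)·(-86) + 0·524 + 0·32 + (0)·(-585) = 61
  c_2 = 1·48 + (0)·(-258) + 0·144 + 0·61 + (0)·(-86) + 0·524 + 0·32 + (0)·(-585) = 48
  c_3 = 0·48 + (0)·(-258) + (-3)·(144) + 0·61 + (0)·(-86) + 1·524 + 0·32 + (0)·(-585) = 92
  c_4 = 0·48 + (0)·(-258) + 0·144 + 0·61 + (-1)·(-86) + 0·524 + 0·32 + (0)·(-585) = 86
  c_5 = 0·48 + (-2)·(-258) + 1·144 + 0·61 + (0)·(-86) + 0·524 + 0·32 + (1)·(-585) = 75
  c_6 = 0·48 + (2)·(-258) + 0·144 + 0·61 + (0)·(-86) + 0·524 + 0·32 + (-1)·(-585) = 69
  c_7 = 0·48 + (1)·(-258) + 2·144 + 0·61 + (0)·(-86) + 0·524 + 0·32 + (0)·(-585) = 30
  c_8 = 0·48 + (0)·(-258) + 0·144 + 0·61 + (0)·(-86) + 0·524 + 1·32 + (0)·(-585) = 32
p = 5; digits c_i = Σ_j d_{ij}·5^j, 0 ≤ d_{ij} < 5:
  c_1 = 61 = 1·5^0 + 2·5^1 + 2·5^2
  c_2 = 48 = 3·5^0 + 4·5^1 + 1·5^2
  c_3 = 92 = 2·5^0 + 3·5^1 + 3·5^2
  c_4 = 86 = 1·5^0 + 2·5^1 + 3·5^2
  c_5 = 75 = 0·5^0 + 0·5^1 + 3·5^2
  c_6 = 69 = 4·5^0 + 3·5^1 + 2·5^2
  c_7 = 30 = 0·5^0 + 1·5^1 + 1·5^2
  c_8 = 32 = 2·5^0 + 1·5^1 + 1·5^2
Factor λ_0 = (1, 3, 2, 1, 0, 4, 0, 2)
Factor λ_1 = (2, 4, 3, 2, 0, 3, 1, 1)
Factor λ_2 = (2, 1, 3, 3, 3, 2, 1, 1)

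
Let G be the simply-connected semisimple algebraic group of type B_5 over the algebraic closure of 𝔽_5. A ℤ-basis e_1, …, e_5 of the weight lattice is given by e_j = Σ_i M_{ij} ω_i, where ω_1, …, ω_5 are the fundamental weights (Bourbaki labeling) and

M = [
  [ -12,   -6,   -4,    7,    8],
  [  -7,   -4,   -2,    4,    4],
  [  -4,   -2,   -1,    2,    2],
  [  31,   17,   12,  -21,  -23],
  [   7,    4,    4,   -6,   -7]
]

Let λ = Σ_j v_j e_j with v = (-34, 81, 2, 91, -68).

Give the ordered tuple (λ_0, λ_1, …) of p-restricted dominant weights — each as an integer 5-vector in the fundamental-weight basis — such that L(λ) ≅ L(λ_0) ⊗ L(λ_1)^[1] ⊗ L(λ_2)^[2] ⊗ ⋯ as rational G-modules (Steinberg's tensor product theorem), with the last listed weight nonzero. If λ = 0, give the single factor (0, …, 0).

((2, 2, 3, 0, 4), (1, 0, 3, 0, 4))

Change of basis e → ω: c = M·v where v = (-34, 81, 2, 91, -68):
  c_1 = -12*-34 + -6*81 + -4*2 + 7*91 + 8*-68 = 7
  c_2 = -7*-34 + -4*81 + -2*2 + 4*91 + 4*-68 = 2
  c_3 = -4*-34 + -2*81 + -1*2 + 2*91 + 2*-68 = 18
  c_4 = 31*-34 + 17*81 + 12*2 + -21*91 + -23*-68 = 0
  c_5 = 7*-34 + 4*81 + 4*2 + -6*91 + -7*-68 = 24
Writing each c_i in base p = 5:
  c_1 = 7 = 2·5^0 + 1·5^1
  c_2 = 2 = 2·5^0
  c_3 = 18 = 3·5^0 + 3·5^1
  c_4 = 0
  c_5 = 24 = 4·5^0 + 4·5^1
λ_0 = (2, 2, 3, 0, 4)
λ_1 = (1, 0, 3, 0, 4)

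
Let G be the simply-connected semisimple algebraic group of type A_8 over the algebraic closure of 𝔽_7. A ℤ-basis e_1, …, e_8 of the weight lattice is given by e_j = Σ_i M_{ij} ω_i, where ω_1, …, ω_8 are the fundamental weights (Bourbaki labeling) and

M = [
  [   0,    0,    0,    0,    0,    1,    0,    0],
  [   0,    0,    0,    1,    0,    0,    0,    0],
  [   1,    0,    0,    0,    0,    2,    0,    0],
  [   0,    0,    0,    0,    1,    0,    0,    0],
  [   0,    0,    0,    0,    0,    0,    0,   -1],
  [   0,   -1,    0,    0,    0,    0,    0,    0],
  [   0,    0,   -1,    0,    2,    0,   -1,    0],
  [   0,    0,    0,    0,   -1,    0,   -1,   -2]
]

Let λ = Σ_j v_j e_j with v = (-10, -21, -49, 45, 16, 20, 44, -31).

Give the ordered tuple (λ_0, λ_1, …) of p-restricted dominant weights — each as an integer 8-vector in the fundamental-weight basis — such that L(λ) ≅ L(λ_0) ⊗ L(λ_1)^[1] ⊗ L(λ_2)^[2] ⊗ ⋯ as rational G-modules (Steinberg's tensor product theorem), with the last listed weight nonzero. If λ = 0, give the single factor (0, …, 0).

((6, 3, 2, 2, 3, 0, 2, 2), (2, 6, 4, 2, 4, 3, 5, 0))

In the fundamental-weight basis, λ has coordinates c = M·v (v = (-10, -21, -49, 45, 16, 20, 44, -31)):
  c_1 = (0)·(-10) + (0)·(-21) + (0)·(-49) + (0)·(45) + (0)·(16) + (1)·(20) + (0)·(44) + (0)·(-31) = 20
  c_2 = (0)·(-10) + (0)·(-21) + (0)·(-49) + (1)·(45) + (0)·(16) + (0)·(20) + (0)·(44) + (0)·(-31) = 45
  c_3 = (1)·(-10) + (0)·(-21) + (0)·(-49) + (0)·(45) + (0)·(16) + (2)·(20) + (0)·(44) + (0)·(-31) = 30
  c_4 = (0)·(-10) + (0)·(-21) + (0)·(-49) + (0)·(45) + (1)·(16) + (0)·(20) + (0)·(44) + (0)·(-31) = 16
  c_5 = (0)·(-10) + (0)·(-21) + (0)·(-49) + (0)·(45) + (0)·(16) + (0)·(20) + (0)·(44) + (-1)·(-31) = 31
  c_6 = (0)·(-10) + (-1)·(-21) + (0)·(-49) + (0)·(45) + (0)·(16) + (0)·(20) + (0)·(44) + (0)·(-31) = 21
  c_7 = (0)·(-10) + (0)·(-21) + (-1)·(-49) + (0)·(45) + (2)·(16) + (0)·(20) + (-1)·(44) + (0)·(-31) = 37
  c_8 = (0)·(-10) + (0)·(-21) + (0)·(-49) + (0)·(45) + (-1)·(16) + (0)·(20) + (-1)·(44) + (-2)·(-31) = 2
Writing each c_i in base p = 7:
  c_1 = 20 = 6·7^0 + 2·7^1
  c_2 = 45 = 3·7^0 + 6·7^1
  c_3 = 30 = 2·7^0 + 4·7^1
  c_4 = 16 = 2·7^0 + 2·7^1
  c_5 = 31 = 3·7^0 + 4·7^1
  c_6 = 21 = 0·7^0 + 3·7^1
  c_7 = 37 = 2·7^0 + 5·7^1
  c_8 = 2 = 2·7^0
Factor λ_0 = (6, 3, 2, 2, 3, 0, 2, 2)
Factor λ_1 = (2, 6, 4, 2, 4, 3, 5, 0)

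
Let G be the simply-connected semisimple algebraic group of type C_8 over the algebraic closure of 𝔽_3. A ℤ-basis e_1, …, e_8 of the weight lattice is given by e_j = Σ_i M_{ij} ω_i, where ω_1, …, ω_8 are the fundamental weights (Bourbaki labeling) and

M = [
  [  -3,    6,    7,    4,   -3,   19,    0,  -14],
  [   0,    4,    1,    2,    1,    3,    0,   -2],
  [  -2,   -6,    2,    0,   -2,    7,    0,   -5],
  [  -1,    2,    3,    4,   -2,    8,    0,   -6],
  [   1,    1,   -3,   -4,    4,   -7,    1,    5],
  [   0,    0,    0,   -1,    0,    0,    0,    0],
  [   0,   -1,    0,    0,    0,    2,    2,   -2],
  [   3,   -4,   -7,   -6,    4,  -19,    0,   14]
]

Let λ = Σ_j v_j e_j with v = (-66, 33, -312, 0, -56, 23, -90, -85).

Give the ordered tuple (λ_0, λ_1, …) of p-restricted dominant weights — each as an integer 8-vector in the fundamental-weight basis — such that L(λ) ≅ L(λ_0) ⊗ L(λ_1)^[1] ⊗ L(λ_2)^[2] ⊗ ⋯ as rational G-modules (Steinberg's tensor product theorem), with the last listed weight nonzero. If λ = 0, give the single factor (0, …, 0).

Converting to the ω-basis (c_i = row i of M dotted with v = (-66, 33, -312, 0, -56, 23, -90, -85)):
  c_1 = -3*-66 + 6*33 + 7*-312 + 4*0 + -3*-56 + 19*23 + 0*-90 + -14*-85 = 7
  c_2 = 0*-66 + 4*33 + 1*-312 + 2*0 + 1*-56 + 3*23 + 0*-90 + -2*-85 = 3
  c_3 = -2*-66 + -6*33 + 2*-312 + 0*0 + -2*-56 + 7*23 + 0*-90 + -5*-85 = 8
  c_4 = -1*-66 + 2*33 + 3*-312 + 4*0 + -2*-56 + 8*23 + 0*-90 + -6*-85 = 2
  c_5 = 1*-66 + 1*33 + -3*-312 + -4*0 + 4*-56 + -7*23 + 1*-90 + 5*-85 = 3
  c_6 = 0*-66 + 0*33 + 0*-312 + -1*0 + 0*-56 + 0*23 + 0*-90 + 0*-85 = 0
  c_7 = 0*-66 + -1*33 + 0*-312 + 0*0 + 0*-56 + 2*23 + 2*-90 + -2*-85 = 3
  c_8 = 3*-66 + -4*33 + -7*-312 + -6*0 + 4*-56 + -19*23 + 0*-90 + 14*-85 = 3
Writing each c_i in base p = 3:
  c_1 = 7 = 1·3^0 + 2·3^1
  c_2 = 3 = 0·3^0 + 1·3^1
  c_3 = 8 = 2·3^0 + 2·3^1
  c_4 = 2 = 2·3^0
  c_5 = 3 = 0·3^0 + 1·3^1
  c_6 = 0
  c_7 = 3 = 0·3^0 + 1·3^1
  c_8 = 3 = 0·3^0 + 1·3^1
p-restricted factor λ_0 = (1, 0, 2, 2, 0, 0, 0, 0)
p-restricted factor λ_1 = (2, 1, 2, 0, 1, 0, 1, 1)

((1, 0, 2, 2, 0, 0, 0, 0), (2, 1, 2, 0, 1, 0, 1, 1))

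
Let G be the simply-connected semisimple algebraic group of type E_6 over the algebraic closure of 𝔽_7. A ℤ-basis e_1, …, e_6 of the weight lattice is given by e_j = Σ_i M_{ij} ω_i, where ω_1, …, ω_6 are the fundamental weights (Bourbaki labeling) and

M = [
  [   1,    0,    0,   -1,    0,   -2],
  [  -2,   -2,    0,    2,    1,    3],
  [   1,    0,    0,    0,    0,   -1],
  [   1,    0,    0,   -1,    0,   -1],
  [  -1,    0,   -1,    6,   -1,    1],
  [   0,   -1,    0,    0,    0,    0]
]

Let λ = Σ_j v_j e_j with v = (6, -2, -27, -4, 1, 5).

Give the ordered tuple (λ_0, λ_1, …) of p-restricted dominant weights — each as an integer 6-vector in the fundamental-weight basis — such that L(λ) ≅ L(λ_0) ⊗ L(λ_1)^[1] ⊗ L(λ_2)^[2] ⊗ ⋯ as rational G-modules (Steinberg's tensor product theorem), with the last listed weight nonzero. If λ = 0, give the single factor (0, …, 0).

Change of basis e → ω: c = M·v where v = (6, -2, -27, -4, 1, 5):
  c_1 = 1*6 + 0*-2 + 0*-27 + -1*-4 + 0*1 + -2*5 = 0
  c_2 = -2*6 + -2*-2 + 0*-27 + 2*-4 + 1*1 + 3*5 = 0
  c_3 = 1*6 + 0*-2 + 0*-27 + 0*-4 + 0*1 + -1*5 = 1
  c_4 = 1*6 + 0*-2 + 0*-27 + -1*-4 + 0*1 + -1*5 = 5
  c_5 = -1*6 + 0*-2 + -1*-27 + 6*-4 + -1*1 + 1*5 = 1
  c_6 = 0*6 + -1*-2 + 0*-27 + 0*-4 + 0*1 + 0*5 = 2
p = 7; digits c_i = Σ_j d_{ij}·7^j, 0 ≤ d_{ij} < 7:
  c_1 = 0
  c_2 = 0
  c_3 = 1 = 1·7^0
  c_4 = 5 = 5·7^0
  c_5 = 1 = 1·7^0
  c_6 = 2 = 2·7^0
λ_0 = (0, 0, 1, 5, 1, 2)

((0, 0, 1, 5, 1, 2),)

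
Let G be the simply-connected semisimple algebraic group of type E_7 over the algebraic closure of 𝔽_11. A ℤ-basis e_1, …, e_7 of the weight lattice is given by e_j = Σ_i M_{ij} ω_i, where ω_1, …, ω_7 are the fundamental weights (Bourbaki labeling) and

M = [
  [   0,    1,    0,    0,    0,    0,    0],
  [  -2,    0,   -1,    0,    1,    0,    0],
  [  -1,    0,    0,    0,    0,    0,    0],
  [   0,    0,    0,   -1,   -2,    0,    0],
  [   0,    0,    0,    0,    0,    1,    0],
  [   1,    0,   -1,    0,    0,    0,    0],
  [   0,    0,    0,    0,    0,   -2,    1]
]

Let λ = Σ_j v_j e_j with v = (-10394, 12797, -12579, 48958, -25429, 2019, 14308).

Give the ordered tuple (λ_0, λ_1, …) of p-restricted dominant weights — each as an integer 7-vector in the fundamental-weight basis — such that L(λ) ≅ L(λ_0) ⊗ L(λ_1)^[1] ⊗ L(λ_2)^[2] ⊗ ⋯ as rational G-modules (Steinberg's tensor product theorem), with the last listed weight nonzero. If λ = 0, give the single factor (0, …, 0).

Converting to the ω-basis (c_i = row i of M dotted with v = (-10394, 12797, -12579, 48958, -25429, 2019, 14308)):
  c_1 = (0)·(-10394) + (1)·(12797) + (0)·(-12579) + (0)·(48958) + (0)·(-25429) + (0)·(2019) + (0)·(14308) = 12797
  c_2 = (-2)·(-10394) + (0)·(12797) + (-1)·(-12579) + (0)·(48958) + (1)·(-25429) + (0)·(2019) + (0)·(14308) = 7938
  c_3 = (-1)·(-10394) + (0)·(12797) + (0)·(-12579) + (0)·(48958) + (0)·(-25429) + (0)·(2019) + (0)·(14308) = 10394
  c_4 = (0)·(-10394) + (0)·(12797) + (0)·(-12579) + (-1)·(48958) + (-2)·(-25429) + (0)·(2019) + (0)·(14308) = 1900
  c_5 = (0)·(-10394) + (0)·(12797) + (0)·(-12579) + (0)·(48958) + (0)·(-25429) + (1)·(2019) + (0)·(14308) = 2019
  c_6 = (1)·(-10394) + (0)·(12797) + (-1)·(-12579) + (0)·(48958) + (0)·(-25429) + (0)·(2019) + (0)·(14308) = 2185
  c_7 = (0)·(-10394) + (0)·(12797) + (0)·(-12579) + (0)·(48958) + (0)·(-25429) + (-2)·(2019) + (1)·(14308) = 10270
Base-11 expansion of each c_i:
  c_1 = 12797 = 4·11^0 + 8·11^1 + 6·11^2 + 9·11^3
  c_2 = 7938 = 7·11^0 + 6·11^1 + 10·11^2 + 5·11^3
  c_3 = 10394 = 10·11^0 + 9·11^1 + 8·11^2 + 7·11^3
  c_4 = 1900 = 8·11^0 + 7·11^1 + 4·11^2 + 1·11^3
  c_5 = 2019 = 6·11^0 + 7·11^1 + 5·11^2 + 1·11^3
  c_6 = 2185 = 7·11^0 + 0·11^1 + 7·11^2 + 1·11^3
  c_7 = 10270 = 7·11^0 + 9·11^1 + 7·11^2 + 7·11^3
λ_0 = (4, 7, 10, 8, 6, 7, 7)
λ_1 = (8, 6, 9, 7, 7, 0, 9)
λ_2 = (6, 10, 8, 4, 5, 7, 7)
λ_3 = (9, 5, 7, 1, 1, 1, 7)

((4, 7, 10, 8, 6, 7, 7), (8, 6, 9, 7, 7, 0, 9), (6, 10, 8, 4, 5, 7, 7), (9, 5, 7, 1, 1, 1, 7))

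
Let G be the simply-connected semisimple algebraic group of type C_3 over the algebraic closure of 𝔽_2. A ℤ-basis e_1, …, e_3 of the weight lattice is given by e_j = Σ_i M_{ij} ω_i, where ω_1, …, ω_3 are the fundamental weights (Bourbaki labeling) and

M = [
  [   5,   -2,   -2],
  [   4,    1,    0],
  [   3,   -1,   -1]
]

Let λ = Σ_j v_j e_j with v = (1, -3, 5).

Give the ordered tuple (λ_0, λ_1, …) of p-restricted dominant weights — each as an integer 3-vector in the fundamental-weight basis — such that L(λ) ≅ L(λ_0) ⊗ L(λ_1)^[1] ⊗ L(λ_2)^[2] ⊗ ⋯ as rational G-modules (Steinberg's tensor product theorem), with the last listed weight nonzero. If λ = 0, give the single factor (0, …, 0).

Converting to the ω-basis (c_i = row i of M dotted with v = (1, -3, 5)):
  c_1 = 5·1 + (-2)·(-3) + (-2)·(5) = 1
  c_2 = 4·1 + (1)·(-3) + 0·5 = 1
  c_3 = 3·1 + (-1)·(-3) + (-1)·(5) = 1
p = 2; digits c_i = Σ_j d_{ij}·2^j, 0 ≤ d_{ij} < 2:
  c_1 = 1 = 1·2^0
  c_2 = 1 = 1·2^0
  c_3 = 1 = 1·2^0
Factor λ_0 = (1, 1, 1)

((1, 1, 1),)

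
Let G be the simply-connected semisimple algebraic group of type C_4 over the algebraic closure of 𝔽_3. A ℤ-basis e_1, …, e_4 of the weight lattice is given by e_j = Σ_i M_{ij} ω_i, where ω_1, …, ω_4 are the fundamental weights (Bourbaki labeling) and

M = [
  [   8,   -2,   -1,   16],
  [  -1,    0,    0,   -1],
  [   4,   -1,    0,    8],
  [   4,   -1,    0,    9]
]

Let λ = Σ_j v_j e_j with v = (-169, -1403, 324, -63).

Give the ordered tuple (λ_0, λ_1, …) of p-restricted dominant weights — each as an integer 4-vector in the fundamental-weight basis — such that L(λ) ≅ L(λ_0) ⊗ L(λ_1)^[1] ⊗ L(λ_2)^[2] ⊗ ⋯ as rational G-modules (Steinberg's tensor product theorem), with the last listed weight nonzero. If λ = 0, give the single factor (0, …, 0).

((2, 1, 1, 1), (1, 2, 2, 2), (1, 1, 0, 2), (1, 2, 2, 2), (1, 2, 2, 1))

Change of basis e → ω: c = M·v where v = (-169, -1403, 324, -63):
  c_1 = 8*-169 + -2*-1403 + -1*324 + 16*-63 = 122
  c_2 = -1*-169 + 0*-1403 + 0*324 + -1*-63 = 232
  c_3 = 4*-169 + -1*-1403 + 0*324 + 8*-63 = 223
  c_4 = 4*-169 + -1*-1403 + 0*324 + 9*-63 = 160
p = 3; digits c_i = Σ_j d_{ij}·3^j, 0 ≤ d_{ij} < 3:
  c_1 = 122 = 2·3^0 + 1·3^1 + 1·3^2 + 1·3^3 + 1·3^4
  c_2 = 232 = 1·3^0 + 2·3^1 + 1·3^2 + 2·3^3 + 2·3^4
  c_3 = 223 = 1·3^0 + 2·3^1 + 0·3^2 + 2·3^3 + 2·3^4
  c_4 = 160 = 1·3^0 + 2·3^1 + 2·3^2 + 2·3^3 + 1·3^4
Factor λ_0 = (2, 1, 1, 1)
Factor λ_1 = (1, 2, 2, 2)
Factor λ_2 = (1, 1, 0, 2)
Factor λ_3 = (1, 2, 2, 2)
Factor λ_4 = (1, 2, 2, 1)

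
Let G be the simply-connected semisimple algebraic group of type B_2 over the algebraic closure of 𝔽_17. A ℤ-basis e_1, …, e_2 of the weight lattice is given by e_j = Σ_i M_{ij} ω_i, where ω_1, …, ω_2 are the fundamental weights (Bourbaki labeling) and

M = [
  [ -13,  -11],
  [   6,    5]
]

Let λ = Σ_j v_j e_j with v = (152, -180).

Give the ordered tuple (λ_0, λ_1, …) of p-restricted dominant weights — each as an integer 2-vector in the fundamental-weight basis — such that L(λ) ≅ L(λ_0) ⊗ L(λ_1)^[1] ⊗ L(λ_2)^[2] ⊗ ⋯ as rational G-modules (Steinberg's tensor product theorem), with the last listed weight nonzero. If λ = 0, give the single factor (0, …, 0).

In the fundamental-weight basis, λ has coordinates c = M·v (v = (152, -180)):
  c_1 = (-13)·(152) + (-11)·(-180) = 4
  c_2 = 6·152 + (5)·(-180) = 12
Expand coordinatewise in base 17:
  c_1 = 4 = 4·17^0
  c_2 = 12 = 12·17^0
p-restricted factor λ_0 = (4, 12)

((4, 12),)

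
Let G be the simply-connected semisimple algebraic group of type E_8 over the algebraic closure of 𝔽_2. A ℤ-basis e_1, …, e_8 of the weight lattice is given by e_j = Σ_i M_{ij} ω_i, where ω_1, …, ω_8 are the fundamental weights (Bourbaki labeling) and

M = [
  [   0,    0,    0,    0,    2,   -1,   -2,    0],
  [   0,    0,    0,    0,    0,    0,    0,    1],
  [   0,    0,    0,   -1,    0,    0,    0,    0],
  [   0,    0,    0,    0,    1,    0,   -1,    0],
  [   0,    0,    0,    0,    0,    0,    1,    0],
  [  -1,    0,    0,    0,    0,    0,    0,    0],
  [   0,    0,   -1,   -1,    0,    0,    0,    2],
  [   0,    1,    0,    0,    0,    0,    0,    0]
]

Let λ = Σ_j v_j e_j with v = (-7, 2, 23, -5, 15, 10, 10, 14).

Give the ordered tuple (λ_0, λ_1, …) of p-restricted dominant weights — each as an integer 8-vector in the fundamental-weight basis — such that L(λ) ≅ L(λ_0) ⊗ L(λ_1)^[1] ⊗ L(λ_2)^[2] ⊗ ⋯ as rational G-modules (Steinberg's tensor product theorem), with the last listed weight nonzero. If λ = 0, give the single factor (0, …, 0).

In the fundamental-weight basis, λ has coordinates c = M·v (v = (-7, 2, 23, -5, 15, 10, 10, 14)):
  c_1 = (0)·(-7) + 0·2 + 0·23 + (0)·(-5) + 2·15 + (-1)·(10) + (-2)·(10) + 0·14 = 0
  c_2 = (0)·(-7) + 0·2 + 0·23 + (0)·(-5) + 0·15 + 0·10 + 0·10 + 1·14 = 14
  c_3 = (0)·(-7) + 0·2 + 0·23 + (-1)·(-5) + 0·15 + 0·10 + 0·10 + 0·14 = 5
  c_4 = (0)·(-7) + 0·2 + 0·23 + (0)·(-5) + 1·15 + 0·10 + (-1)·(10) + 0·14 = 5
  c_5 = (0)·(-7) + 0·2 + 0·23 + (0)·(-5) + 0·15 + 0·10 + 1·10 + 0·14 = 10
  c_6 = (-1)·(-7) + 0·2 + 0·23 + (0)·(-5) + 0·15 + 0·10 + 0·10 + 0·14 = 7
  c_7 = (0)·(-7) + 0·2 + (-1)·(23) + (-1)·(-5) + 0·15 + 0·10 + 0·10 + 2·14 = 10
  c_8 = (0)·(-7) + 1·2 + 0·23 + (0)·(-5) + 0·15 + 0·10 + 0·10 + 0·14 = 2
Base-2 expansion of each c_i:
  c_1 = 0
  c_2 = 14 = 0·2^0 + 1·2^1 + 1·2^2 + 1·2^3
  c_3 = 5 = 1·2^0 + 0·2^1 + 1·2^2
  c_4 = 5 = 1·2^0 + 0·2^1 + 1·2^2
  c_5 = 10 = 0·2^0 + 1·2^1 + 0·2^2 + 1·2^3
  c_6 = 7 = 1·2^0 + 1·2^1 + 1·2^2
  c_7 = 10 = 0·2^0 + 1·2^1 + 0·2^2 + 1·2^3
  c_8 = 2 = 0·2^0 + 1·2^1
p-restricted factor λ_0 = (0, 0, 1, 1, 0, 1, 0, 0)
p-restricted factor λ_1 = (0, 1, 0, 0, 1, 1, 1, 1)
p-restricted factor λ_2 = (0, 1, 1, 1, 0, 1, 0, 0)
p-restricted factor λ_3 = (0, 1, 0, 0, 1, 0, 1, 0)

((0, 0, 1, 1, 0, 1, 0, 0), (0, 1, 0, 0, 1, 1, 1, 1), (0, 1, 1, 1, 0, 1, 0, 0), (0, 1, 0, 0, 1, 0, 1, 0))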